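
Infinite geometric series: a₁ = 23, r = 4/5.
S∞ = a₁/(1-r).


S∞ = a₁/(1-r) = 23/(1 - 4/5)
= 23/(1/5)
= 115

S∞ = 115


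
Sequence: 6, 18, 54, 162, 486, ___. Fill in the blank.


Pattern: geometric (r=3)
Terms: 6, 18, 54, 162, 486
Next term = 1458

Next term = 1458


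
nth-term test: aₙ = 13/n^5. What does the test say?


lim(n→∞) 13/n^5 = 0
lim aₙ = 0 → nth-term test is INCONCLUSIVE
(Need other tests; this is actually a convergent p-series with p=5 > 1)

Inconclusive (lim aₙ = 0; need another test)


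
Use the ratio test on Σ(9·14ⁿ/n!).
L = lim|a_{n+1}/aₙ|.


aₙ = 9·14^n/n!
a_{n+1}/aₙ = 14^(n+1)/(n+1)! × n!/14^n  (constant 9 cancels)
= 14/(n+1)
L = lim(n→∞) 14/(n+1) = 0
L < 1 → series CONVERGES

Converges (ratio test: L = 0 < 1)


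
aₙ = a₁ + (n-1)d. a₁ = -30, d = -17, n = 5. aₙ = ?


aₙ = a₁ + (n-1)d
= -30 + (5-1)×-17
= -30 - 68
= -98

a_5 = -98


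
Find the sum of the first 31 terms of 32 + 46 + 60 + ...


aₙ = 32 + (31-1)×14 = 452
Sₙ = n(a₁+aₙ)/2 = 31×(32+452)/2
= 31×484/2 = 7502

S_31 = 7502


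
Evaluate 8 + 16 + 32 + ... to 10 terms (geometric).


Sₙ = 8×(2^10 - 1)/(2 - 1)
= 8×(1024 - 1)/1
= 8×1023/1
= 8184

S_10 = 8184


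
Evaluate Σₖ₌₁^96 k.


n(n+1)/2 = 96×97/2 = 9312/2 = 4656

Σk = 4656


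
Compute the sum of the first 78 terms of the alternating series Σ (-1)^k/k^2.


S = -1 + 1/4 - 1/9 + 1/16 - 1/25 + 1/36 - 1/49 + 1/64 ± ...
= -0.8224
(Full series converges to -π²/12 ≈ -0.8225)

S_78 = -0.8224


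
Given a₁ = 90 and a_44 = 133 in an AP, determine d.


d = (aₙ - a₁)/(n-1)
= (133 - 90)/(44-1)
= 43/43 = 1

d = 1


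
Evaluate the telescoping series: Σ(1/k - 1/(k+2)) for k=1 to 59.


Telescoping with gap 2: two head and two tail terms survive.
= (1 + 1/2) - (1/60 + 1/61)
= 3/2 - 1/60 - 1/61 = 5369/3660

Sum = 5369/3660


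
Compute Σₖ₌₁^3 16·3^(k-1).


Sₙ = 16×(3^3 - 1)/(3 - 1)
= 16×(27 - 1)/2
= 16×26/2
= 208

S_3 = 208


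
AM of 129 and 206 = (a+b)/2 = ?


AM = (129 + 206)/2 = 335/2 = 167.5

AM = 167.5


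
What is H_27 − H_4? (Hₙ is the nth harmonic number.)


Σₖ₌5^27 1/k = 1/5 + 1/6 + 1/7 + ... + 1/27
= 145216599503/80313433200
≈ 1.8081

Sum = 145216599503/80313433200 ≈ 1.8081


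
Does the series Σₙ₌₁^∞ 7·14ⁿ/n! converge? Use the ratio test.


aₙ = 7·14^n/n!
a_{n+1}/aₙ = 14^(n+1)/(n+1)! × n!/14^n  (constant 7 cancels)
= 14/(n+1)
L = lim(n→∞) 14/(n+1) = 0
L < 1 → series CONVERGES

Converges (ratio test: L = 0 < 1)


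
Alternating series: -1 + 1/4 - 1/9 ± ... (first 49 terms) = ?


S = -1 + 1/4 - 1/9 + 1/16 - 1/25 + 1/36 - 1/49 + 1/64 ± ...
= -0.8227
(Full series converges to -π²/12 ≈ -0.8225)

S_49 = -0.8227


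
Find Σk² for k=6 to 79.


Σₖ₌6^79 k² = Σₖ₌₁^79 k² − Σₖ₌₁^5 k²
= 79·80·159/6 − 5·6·11/6
= 167480 − 55 = 167425

Σk² = 167425


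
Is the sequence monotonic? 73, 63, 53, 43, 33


Differences: -10, -10, -10, -10
All differences < 0 → strictly DECREASING

Monotonically decreasing


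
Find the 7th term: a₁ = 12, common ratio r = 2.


aₙ = a₁·r^(n-1)
= 12×2^6
= 12×64
= 768

a_7 = 768


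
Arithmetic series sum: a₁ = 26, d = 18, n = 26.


aₙ = 26 + (26-1)×18 = 476
Sₙ = n(a₁+aₙ)/2 = 26×(26+476)/2
= 26×502/2 = 6526

S_26 = 6526


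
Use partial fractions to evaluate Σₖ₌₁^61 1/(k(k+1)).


1/(k(k+1)) = 1/k - 1/(k+1) (partial fractions)
Telescoping: Σ = 1 - 1/62 = 61/62

Sum = 61/62


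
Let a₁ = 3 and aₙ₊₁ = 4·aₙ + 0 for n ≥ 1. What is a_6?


Computing step by step:
a_1 = 3
a_2 = 12
a_3 = 48
a_4 = 192
a_5 = 768
a_6 = 3072


a_6 = 3072


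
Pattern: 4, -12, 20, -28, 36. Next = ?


Pattern: alternating sign, magnitude arithmetic (d=8)
Terms: 4, -12, 20, -28, 36
Next term = -44

Next term = -44


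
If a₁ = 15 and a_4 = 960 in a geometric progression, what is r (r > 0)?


r^(n-1) = aₙ/a₁
r^3 = 960/15 = 64
r = 64^(1/3)
= 4

r = 4


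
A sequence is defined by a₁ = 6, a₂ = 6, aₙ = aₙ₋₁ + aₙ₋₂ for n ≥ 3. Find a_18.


Computing iteratively: 6, 6, 12, 18, 30, 48, 78, 126, 204, 330, 534, 864, ...
a_18 = 15504

a_18 = 15504


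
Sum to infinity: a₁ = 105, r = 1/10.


S∞ = a₁/(1-r) = 105/(1 - 1/10)
= 105/(9/10)
= 350/3

S∞ = 350/3


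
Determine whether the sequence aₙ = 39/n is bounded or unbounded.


a₁ = 39, a₂ = 39/2, a₃ = 39/3, ...
0 < aₙ ≤ 39 for all n ≥ 1
Lower bound: 0, Upper bound: 39
The sequence IS bounded

Bounded (0 < aₙ ≤ 39)


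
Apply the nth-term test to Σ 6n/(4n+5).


lim(n→∞) 6n/(4n+5) = 6/4 = 3/2  (divide numerator and denominator by n)
lim aₙ = 3/2 ≠ 0 → series DIVERGES

Diverges (lim aₙ = 3/2 ≠ 0)


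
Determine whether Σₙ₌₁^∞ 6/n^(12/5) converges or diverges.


p-series test: Σ c/n^p converges if p > 1, diverges if p ≤ 1 (constant c > 0 doesn't affect convergence).
p = 12/5
12/5 > 1 → CONVERGES

Converges (p = 12/5 > 1)


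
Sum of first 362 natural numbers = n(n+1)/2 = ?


n(n+1)/2 = 362×363/2 = 131406/2 = 65703

Σk = 65703


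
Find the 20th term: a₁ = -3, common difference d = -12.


aₙ = a₁ + (n-1)d
= -3 + (20-1)×-12
= -3 - 228
= -231

a_20 = -231


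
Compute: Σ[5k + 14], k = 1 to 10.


Σ(5k+14) = 5·Σk + 14·n
= 5·55 + 14·10
= 275 + 140 = 415

Σ = 415


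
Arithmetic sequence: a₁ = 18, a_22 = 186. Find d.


d = (aₙ - a₁)/(n-1)
= (186 - 18)/(22-1)
= 168/21 = 8

d = 8


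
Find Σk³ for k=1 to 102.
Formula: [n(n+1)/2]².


n(n+1)/2 = 102×103/2 = 5253
Σk³ = 5253² = 27594009

Σk³ = 27594009


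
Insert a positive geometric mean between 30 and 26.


GM = √(30×26) = √780 = 27.9285

GM = 27.9285


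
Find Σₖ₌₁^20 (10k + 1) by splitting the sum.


Σ(10k+1) = 10·Σk + 1·n
= 10·210 + 1·20
= 2100 + 20 = 2120

Σ = 2120


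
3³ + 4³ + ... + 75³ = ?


Σₖ₌3^75 k³ = [75·76/2]² − [2·3/2]²
= 8122500 − 9 = 8122491

Σk³ = 8122491


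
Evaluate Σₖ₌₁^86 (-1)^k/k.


S = -1 + 1/2 - 1/3 + 1/4 - 1/5 + 1/6 - 1/7 + 1/8 ± ...
= -0.6874
(Full series converges to -ln(2) ≈ -0.6931)

S_86 = -0.6874


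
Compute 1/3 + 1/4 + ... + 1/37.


Σₖ₌3^37 1/k = 1/3 + 1/4 + 1/5 + ... + 1/37
= 1312217274475033/485721041551200
≈ 2.7016

Sum = 1312217274475033/485721041551200 ≈ 2.7016


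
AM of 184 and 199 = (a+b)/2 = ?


AM = (184 + 199)/2 = 383/2 = 191.5

AM = 191.5


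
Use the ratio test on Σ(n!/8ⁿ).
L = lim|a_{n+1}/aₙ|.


aₙ = n!/8^n
a_{n+1}/aₙ = (n+1)!/8^(n+1) × 8^n/n!
= (n+1)/8
L = lim(n→∞) (n+1)/8 = ∞
L > 1 → series DIVERGES

Diverges (ratio test: L = ∞ > 1)


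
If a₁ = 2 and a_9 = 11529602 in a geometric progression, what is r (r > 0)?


r^(n-1) = aₙ/a₁
r^8 = 11529602/2 = 5764801
r = 5764801^(1/8)
= ±7; taking r > 0 gives r = 7

r = 7


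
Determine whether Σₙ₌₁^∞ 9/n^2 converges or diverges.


p-series test: Σ c/n^p converges if p > 1, diverges if p ≤ 1 (constant c > 0 doesn't affect convergence).
p = 2
2 > 1 → CONVERGES

Converges (p = 2 > 1)


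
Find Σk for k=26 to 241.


Σₖ₌26^241 k = Σₖ₌₁^241 k − Σₖ₌₁^25 k
= 241·242/2 − 25·26/2
= 29161 − 325 = 28836

Σk = 28836


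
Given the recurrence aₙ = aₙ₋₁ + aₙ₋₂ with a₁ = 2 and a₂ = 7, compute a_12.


Computing iteratively: 2, 7, 9, 16, 25, 41, 66, 107, 173, 280, 453, 733
a_12 = 733

a_12 = 733


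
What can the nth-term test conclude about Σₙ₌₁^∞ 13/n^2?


lim(n→∞) 13/n^2 = 0
lim aₙ = 0 → nth-term test is INCONCLUSIVE
(Need other tests; this is actually a convergent p-series with p=2 > 1)

Inconclusive (lim aₙ = 0; need another test)


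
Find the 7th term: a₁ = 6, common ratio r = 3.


aₙ = a₁·r^(n-1)
= 6×3^6
= 6×729
= 4374

a_7 = 4374


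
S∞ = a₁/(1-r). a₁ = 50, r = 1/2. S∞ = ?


S∞ = a₁/(1-r) = 50/(1 - 1/2)
= 50/(1/2)
= 100

S∞ = 100


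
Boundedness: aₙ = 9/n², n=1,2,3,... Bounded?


a₁ = 9, a₂ = 9/4, a₃ = 9/9, ...
0 < aₙ ≤ 9 for all n ≥ 1
The sequence IS bounded

Bounded (0 < aₙ ≤ 9)


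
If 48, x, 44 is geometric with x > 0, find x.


GM = √(48×44) = √2112 = 45.9565

GM = 45.9565


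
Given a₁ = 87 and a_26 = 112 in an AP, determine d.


d = (aₙ - a₁)/(n-1)
= (112 - 87)/(26-1)
= 25/25 = 1

d = 1


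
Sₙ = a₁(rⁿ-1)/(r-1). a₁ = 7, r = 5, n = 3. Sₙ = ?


Sₙ = 7×(5^3 - 1)/(5 - 1)
= 7×(125 - 1)/4
= 7×124/4
= 217

S_3 = 217


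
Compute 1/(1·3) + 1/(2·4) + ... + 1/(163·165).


1/(k(k+2)) = (1/2)·(1/k - 1/(k+2)) (partial fractions)
Telescoping: Σ = (1/2)·(1 + 1/2 - 1/164 - 1/165) = 40261/54120

Sum = 40261/54120


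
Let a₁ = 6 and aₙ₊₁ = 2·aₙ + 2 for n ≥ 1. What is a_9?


Computing step by step:
a_1 = 6
a_2 = 14
a_3 = 30
a_4 = 62
a_5 = 126
a_6 = 254
a_7 = 510
a_8 = 1022
a_9 = 2046


a_9 = 2046


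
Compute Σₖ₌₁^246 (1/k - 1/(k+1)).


Telescoping: adjacent terms cancel.
= 1/1 - 1/247
= 1 - 1/247 = 246/247

Sum = 246/247


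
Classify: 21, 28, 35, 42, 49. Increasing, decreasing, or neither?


Differences: 7, 7, 7, 7
All differences > 0 → strictly INCREASING

Monotonically increasing


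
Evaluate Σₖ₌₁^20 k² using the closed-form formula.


n = 20
n(n+1)(2n+1)/6 = 20×21×41/6
= 17220/6 = 2870

Σk² = 2870


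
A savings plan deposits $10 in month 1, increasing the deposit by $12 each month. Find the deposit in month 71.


aₙ = a₁ + (n-1)d
= 10 + (71-1)×12
= 10 + 840
= 850

a_71 = 850


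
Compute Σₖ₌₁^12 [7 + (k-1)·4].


aₙ = 7 + (12-1)×4 = 51
Sₙ = n(a₁+aₙ)/2 = 12×(7+51)/2
= 12×58/2 = 348

S_12 = 348


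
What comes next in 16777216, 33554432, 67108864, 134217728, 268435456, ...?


Pattern: powers of 2: 2ⁿ
Terms: 16777216, 33554432, 67108864, 134217728, 268435456
Next term = 536870912

Next term = 536870912


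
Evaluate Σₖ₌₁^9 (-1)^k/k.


S = -1 + 1/2 - 1/3 + 1/4 - 1/5 + 1/6 - 1/7 + 1/8 ± ...
= -0.7456
(Full series converges to -ln(2) ≈ -0.6931)

S_9 = -0.7456


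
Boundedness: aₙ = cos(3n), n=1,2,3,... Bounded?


For all n, -1 ≤ cos(3n) ≤ 1, so -1 ≤ cos(3n) ≤ 1
Lower bound: -1, Upper bound: 1
The sequence IS bounded

Bounded (-1 ≤ aₙ ≤ 1)


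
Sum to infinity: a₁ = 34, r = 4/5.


S∞ = a₁/(1-r) = 34/(1 - 4/5)
= 34/(1/5)
= 170

S∞ = 170


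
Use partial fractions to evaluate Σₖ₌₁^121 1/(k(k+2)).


1/(k(k+2)) = (1/2)·(1/k - 1/(k+2)) (partial fractions)
Telescoping: Σ = (1/2)·(1 + 1/2 - 1/122 - 1/123) = 5566/7503

Sum = 5566/7503


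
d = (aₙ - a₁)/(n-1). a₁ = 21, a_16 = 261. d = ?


d = (aₙ - a₁)/(n-1)
= (261 - 21)/(16-1)
= 240/15 = 16

d = 16


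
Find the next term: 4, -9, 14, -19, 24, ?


Pattern: alternating sign, magnitude arithmetic (d=5)
Terms: 4, -9, 14, -19, 24
Next term = -29

Next term = -29


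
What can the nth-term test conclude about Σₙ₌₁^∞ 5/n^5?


lim(n→∞) 5/n^5 = 0
lim aₙ = 0 → nth-term test is INCONCLUSIVE
(Need other tests; this is actually a convergent p-series with p=5 > 1)

Inconclusive (lim aₙ = 0; need another test)


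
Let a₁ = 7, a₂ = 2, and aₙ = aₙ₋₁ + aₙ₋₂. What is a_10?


Computing iteratively: 7, 2, 9, 11, 20, 31, 51, 82, 133, 215
a_10 = 215

a_10 = 215


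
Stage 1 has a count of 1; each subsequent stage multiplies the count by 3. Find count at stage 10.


aₙ = a₁·r^(n-1)
= 1×3^9
= 1×19683
= 19683

a_10 = 19683


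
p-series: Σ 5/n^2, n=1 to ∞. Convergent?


p-series test: Σ c/n^p converges if p > 1, diverges if p ≤ 1 (constant c > 0 doesn't affect convergence).
p = 2
2 > 1 → CONVERGES

Converges (p = 2 > 1)


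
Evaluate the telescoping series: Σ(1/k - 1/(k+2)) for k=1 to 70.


Telescoping with gap 2: two head and two tail terms survive.
= (1 + 1/2) - (1/71 + 1/72)
= 3/2 - 1/71 - 1/72 = 7525/5112

Sum = 7525/5112


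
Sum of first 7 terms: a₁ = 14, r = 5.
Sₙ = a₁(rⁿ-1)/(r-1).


Sₙ = 14×(5^7 - 1)/(5 - 1)
= 14×(78125 - 1)/4
= 14×78124/4
= 273434

S_7 = 273434


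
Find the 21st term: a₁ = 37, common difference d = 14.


aₙ = a₁ + (n-1)d
= 37 + (21-1)×14
= 37 + 280
= 317

a_21 = 317


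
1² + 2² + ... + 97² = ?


n = 97
n(n+1)(2n+1)/6 = 97×98×195/6
= 1853670/6 = 308945

Σk² = 308945


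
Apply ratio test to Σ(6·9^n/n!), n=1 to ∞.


aₙ = 6·9^n/n!
a_{n+1}/aₙ = 9^(n+1)/(n+1)! × n!/9^n  (constant 6 cancels)
= 9/(n+1)
L = lim(n→∞) 9/(n+1) = 0
L < 1 → series CONVERGES

Converges (ratio test: L = 0 < 1)


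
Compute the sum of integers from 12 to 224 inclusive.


Σₖ₌12^224 k = Σₖ₌₁^224 k − Σₖ₌₁^11 k
= 224·225/2 − 11·12/2
= 25200 − 66 = 25134

Σk = 25134


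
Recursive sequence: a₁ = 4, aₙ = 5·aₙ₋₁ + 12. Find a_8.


Computing step by step:
a_1 = 4
a_2 = 32
a_3 = 172
a_4 = 872
a_5 = 4372
a_6 = 21872
a_7 = 109372
a_8 = 546872


a_8 = 546872


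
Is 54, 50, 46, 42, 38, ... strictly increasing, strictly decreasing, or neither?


Differences: -4, -4, -4, -4
All differences < 0 → strictly DECREASING

Monotonically decreasing


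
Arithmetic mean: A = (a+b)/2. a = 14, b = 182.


AM = (14 + 182)/2 = 196/2 = 98

AM = 98


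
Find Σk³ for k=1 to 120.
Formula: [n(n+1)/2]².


n(n+1)/2 = 120×121/2 = 7260
Σk³ = 7260² = 52707600

Σk³ = 52707600


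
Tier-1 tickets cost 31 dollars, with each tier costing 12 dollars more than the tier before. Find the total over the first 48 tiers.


aₙ = 31 + (48-1)×12 = 595
Sₙ = n(a₁+aₙ)/2 = 48×(31+595)/2
= 48×626/2 = 15024

S_48 = 15024


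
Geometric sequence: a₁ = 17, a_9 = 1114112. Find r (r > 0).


r^(n-1) = aₙ/a₁
r^8 = 1114112/17 = 65536
r = 65536^(1/8)
= ±4; taking r > 0 gives r = 4

r = 4


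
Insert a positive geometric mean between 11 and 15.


GM = √(11×15) = √165 = 12.8452

GM = 12.8452


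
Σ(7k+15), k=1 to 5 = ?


Σ(7k+15) = 7·Σk + 15·n
= 7·15 + 15·5
= 105 + 75 = 180

Σ = 180


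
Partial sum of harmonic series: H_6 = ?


H_6 = 1/1 + 1/2 + 1/3 + 1/4 + 1/5 + 1/6
= 49/20
≈ 2.45

H_6 = 49/20 ≈ 2.45


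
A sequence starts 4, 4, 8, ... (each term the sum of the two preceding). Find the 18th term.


Computing iteratively: 4, 4, 8, 12, 20, 32, 52, 84, 136, 220, 356, 576, ...
a_18 = 10336

a_18 = 10336


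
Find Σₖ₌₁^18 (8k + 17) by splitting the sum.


Σ(8k+17) = 8·Σk + 17·n
= 8·171 + 17·18
= 1368 + 306 = 1674

Σ = 1674


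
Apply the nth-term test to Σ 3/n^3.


lim(n→∞) 3/n^3 = 0
lim aₙ = 0 → nth-term test is INCONCLUSIVE
(Need other tests; this is actually a convergent p-series with p=3 > 1)

Inconclusive (lim aₙ = 0; need another test)


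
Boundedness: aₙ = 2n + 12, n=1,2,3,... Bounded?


aₙ = 2n + 12 → as n→∞, aₙ→∞
No finite upper bound exists
The sequence is UNBOUNDED

Unbounded (aₙ → ∞ as n → ∞)


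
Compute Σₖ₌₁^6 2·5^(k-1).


Sₙ = 2×(5^6 - 1)/(5 - 1)
= 2×(15625 - 1)/4
= 2×15624/4
= 7812

S_6 = 7812


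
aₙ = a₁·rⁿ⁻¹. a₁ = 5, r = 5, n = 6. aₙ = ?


aₙ = a₁·r^(n-1)
= 5×5^5
= 5×3125
= 15625

a_6 = 15625


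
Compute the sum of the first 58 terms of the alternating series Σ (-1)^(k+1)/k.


S = 1 - 1/2 + 1/3 - 1/4 + 1/5 - 1/6 + 1/7 - 1/8 ± ...
= 0.6846
(Full series converges to +ln(2) ≈ +0.6931)

S_58 = 0.6846


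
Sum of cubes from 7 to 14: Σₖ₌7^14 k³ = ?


Σₖ₌7^14 k³ = [14·15/2]² − [6·7/2]²
= 11025 − 441 = 10584

Σk³ = 10584


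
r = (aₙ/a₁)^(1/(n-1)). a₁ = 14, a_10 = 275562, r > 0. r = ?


r^(n-1) = aₙ/a₁
r^9 = 275562/14 = 19683
r = 19683^(1/9)
= 3

r = 3


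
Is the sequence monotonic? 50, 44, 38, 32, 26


Differences: -6, -6, -6, -6
All differences < 0 → strictly DECREASING

Monotonically decreasing


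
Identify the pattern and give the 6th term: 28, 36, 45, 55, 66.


Pattern: triangular numbers: n(n+1)/2
Terms: 28, 36, 45, 55, 66
Next term = 78

Next term = 78


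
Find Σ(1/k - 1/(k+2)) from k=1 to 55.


Telescoping with gap 2: two head and two tail terms survive.
= (1 + 1/2) - (1/56 + 1/57)
= 3/2 - 1/56 - 1/57 = 4675/3192

Sum = 4675/3192


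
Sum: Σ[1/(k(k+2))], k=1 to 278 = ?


1/(k(k+2)) = (1/2)·(1/k - 1/(k+2)) (partial fractions)
Telescoping: Σ = (1/2)·(1 + 1/2 - 1/279 - 1/280) = 116621/156240

Sum = 116621/156240


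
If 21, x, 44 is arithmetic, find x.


AM = (21 + 44)/2 = 65/2 = 32.5

AM = 32.5


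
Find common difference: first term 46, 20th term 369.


d = (aₙ - a₁)/(n-1)
= (369 - 46)/(20-1)
= 323/19 = 17

d = 17


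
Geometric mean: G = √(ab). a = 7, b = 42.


GM = √(7×42) = √294 = 17.1464

GM = 17.1464


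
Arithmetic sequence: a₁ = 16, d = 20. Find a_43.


aₙ = a₁ + (n-1)d
= 16 + (43-1)×20
= 16 + 840
= 856

a_43 = 856


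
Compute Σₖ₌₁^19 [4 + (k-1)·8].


aₙ = 4 + (19-1)×8 = 148
Sₙ = n(a₁+aₙ)/2 = 19×(4+148)/2
= 19×152/2 = 1444

S_19 = 1444


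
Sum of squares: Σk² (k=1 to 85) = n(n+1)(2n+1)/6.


n = 85
n(n+1)(2n+1)/6 = 85×86×171/6
= 1250010/6 = 208335

Σk² = 208335


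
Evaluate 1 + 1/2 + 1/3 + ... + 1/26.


H_26 = 1/1 + 1/2 + 1/3 + ... + 1/26
= 34395742267/8923714800
≈ 3.8544

H_26 = 34395742267/8923714800 ≈ 3.8544


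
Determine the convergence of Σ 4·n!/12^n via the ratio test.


aₙ = 4·n!/12^n
a_{n+1}/aₙ = (n+1)!/12^(n+1) × 12^n/n!  (constant 4 cancels)
= (n+1)/12
L = lim(n→∞) (n+1)/12 = ∞
L > 1 → series DIVERGES

Diverges (ratio test: L = ∞ > 1)


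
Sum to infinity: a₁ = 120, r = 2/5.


S∞ = a₁/(1-r) = 120/(1 - 2/5)
= 120/(3/5)
= 200

S∞ = 200


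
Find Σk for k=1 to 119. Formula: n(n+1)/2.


n(n+1)/2 = 119×120/2 = 14280/2 = 7140

Σk = 7140


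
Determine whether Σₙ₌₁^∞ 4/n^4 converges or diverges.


p-series test: Σ c/n^p converges if p > 1, diverges if p ≤ 1 (constant c > 0 doesn't affect convergence).
p = 4
4 > 1 → CONVERGES

Converges (p = 4 > 1)


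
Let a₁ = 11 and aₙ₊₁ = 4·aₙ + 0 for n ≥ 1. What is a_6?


Computing step by step:
a_1 = 11
a_2 = 44
a_3 = 176
a_4 = 704
a_5 = 2816
a_6 = 11264


a_6 = 11264


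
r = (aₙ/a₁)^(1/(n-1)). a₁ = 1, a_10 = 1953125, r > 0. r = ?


r^(n-1) = aₙ/a₁
r^9 = 1953125/1 = 1953125
r = 1953125^(1/9)
= 5

r = 5


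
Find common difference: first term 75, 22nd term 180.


d = (aₙ - a₁)/(n-1)
= (180 - 75)/(22-1)
= 105/21 = 5

d = 5


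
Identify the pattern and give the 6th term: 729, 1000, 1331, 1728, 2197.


Pattern: perfect cubes: n³
Terms: 729, 1000, 1331, 1728, 2197
Next term = 2744

Next term = 2744


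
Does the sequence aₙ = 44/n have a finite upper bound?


a₁ = 44, a₂ = 44/2, a₃ = 44/3, ...
0 < aₙ ≤ 44 for all n ≥ 1
Lower bound: 0, Upper bound: 44
The sequence IS bounded

Bounded (0 < aₙ ≤ 44)


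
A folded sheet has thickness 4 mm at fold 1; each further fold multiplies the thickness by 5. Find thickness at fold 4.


aₙ = a₁·r^(n-1)
= 4×5^3
= 4×125
= 500

a_4 = 500


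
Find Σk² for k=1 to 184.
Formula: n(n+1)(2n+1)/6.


n = 184
n(n+1)(2n+1)/6 = 184×185×369/6
= 12560760/6 = 2093460

Σk² = 2093460


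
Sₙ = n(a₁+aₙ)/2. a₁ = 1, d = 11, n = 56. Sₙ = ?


aₙ = 1 + (56-1)×11 = 606
Sₙ = n(a₁+aₙ)/2 = 56×(1+606)/2
= 56×607/2 = 16996

S_56 = 16996


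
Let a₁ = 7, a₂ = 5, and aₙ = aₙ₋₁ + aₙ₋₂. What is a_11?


Computing iteratively: 7, 5, 12, 17, 29, 46, 75, 121, 196, 317, 513
a_11 = 513

a_11 = 513


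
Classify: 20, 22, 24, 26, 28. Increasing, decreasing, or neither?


Differences: 2, 2, 2, 2
All differences > 0 → strictly INCREASING

Monotonically increasing


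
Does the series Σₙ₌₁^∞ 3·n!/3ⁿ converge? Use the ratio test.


aₙ = 3·n!/3^n
a_{n+1}/aₙ = (n+1)!/3^(n+1) × 3^n/n!  (constant 3 cancels)
= (n+1)/3
L = lim(n→∞) (n+1)/3 = ∞
L > 1 → series DIVERGES

Diverges (ratio test: L = ∞ > 1)


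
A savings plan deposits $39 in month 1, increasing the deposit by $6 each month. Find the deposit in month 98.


aₙ = a₁ + (n-1)d
= 39 + (98-1)×6
= 39 + 582
= 621

a_98 = 621


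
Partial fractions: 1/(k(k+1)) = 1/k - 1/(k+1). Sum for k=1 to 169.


1/(k(k+1)) = 1/k - 1/(k+1) (partial fractions)
Telescoping: Σ = 1 - 1/170 = 169/170

Sum = 169/170


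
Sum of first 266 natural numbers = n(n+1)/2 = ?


n(n+1)/2 = 266×267/2 = 71022/2 = 35511

Σk = 35511


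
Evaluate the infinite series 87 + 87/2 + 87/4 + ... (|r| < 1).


S∞ = a₁/(1-r) = 87/(1 - 1/2)
= 87/(1/2)
= 174

S∞ = 174


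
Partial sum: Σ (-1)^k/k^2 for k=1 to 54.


S = -1 + 1/4 - 1/9 + 1/16 - 1/25 + 1/36 - 1/49 + 1/64 ± ...
= -0.8223
(Full series converges to -π²/12 ≈ -0.8225)

S_54 = -0.8223


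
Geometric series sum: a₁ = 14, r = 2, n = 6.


Sₙ = 14×(2^6 - 1)/(2 - 1)
= 14×(64 - 1)/1
= 14×63/1
= 882

S_6 = 882


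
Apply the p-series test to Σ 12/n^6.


p-series test: Σ c/n^p converges if p > 1, diverges if p ≤ 1 (constant c > 0 doesn't affect convergence).
p = 6
6 > 1 → CONVERGES

Converges (p = 6 > 1)


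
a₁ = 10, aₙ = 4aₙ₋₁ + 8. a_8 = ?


Computing step by step:
a_1 = 10
a_2 = 48
a_3 = 200
a_4 = 808
a_5 = 3240
a_6 = 12968
a_7 = 51880
a_8 = 207528


a_8 = 207528


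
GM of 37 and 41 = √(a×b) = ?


GM = √(37×41) = √1517 = 38.9487

GM = 38.9487


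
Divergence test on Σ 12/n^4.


lim(n→∞) 12/n^4 = 0
lim aₙ = 0 → nth-term test is INCONCLUSIVE
(Need other tests; this is actually a convergent p-series with p=4 > 1)

Inconclusive (lim aₙ = 0; need another test)


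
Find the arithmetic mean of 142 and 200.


AM = (142 + 200)/2 = 342/2 = 171

AM = 171


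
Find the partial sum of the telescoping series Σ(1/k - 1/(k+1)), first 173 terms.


Telescoping: adjacent terms cancel.
= 1/1 - 1/174
= 1 - 1/174 = 173/174

Sum = 173/174


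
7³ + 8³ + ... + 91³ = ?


Σₖ₌7^91 k³ = [91·92/2]² − [6·7/2]²
= 17522596 − 441 = 17522155

Σk³ = 17522155


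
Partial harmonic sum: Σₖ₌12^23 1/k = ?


Σₖ₌12^23 1/k = 1/12 + 1/13 + 1/14 + ... + 1/23
= 3825136961/5354228880
≈ 0.7144

Sum = 3825136961/5354228880 ≈ 0.7144


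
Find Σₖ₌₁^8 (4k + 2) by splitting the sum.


Σ(4k+2) = 4·Σk + 2·n
= 4·36 + 2·8
= 144 + 16 = 160

Σ = 160


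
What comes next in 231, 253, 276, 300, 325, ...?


Pattern: triangular numbers: n(n+1)/2
Terms: 231, 253, 276, 300, 325
Next term = 351

Next term = 351


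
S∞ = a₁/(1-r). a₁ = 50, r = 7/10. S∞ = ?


S∞ = a₁/(1-r) = 50/(1 - 7/10)
= 50/(3/10)
= 500/3

S∞ = 500/3


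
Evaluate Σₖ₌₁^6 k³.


n(n+1)/2 = 6×7/2 = 21
Σk³ = 21² = 441

Σk³ = 441


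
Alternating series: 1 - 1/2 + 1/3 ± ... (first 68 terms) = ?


S = 1 - 1/2 + 1/3 - 1/4 + 1/5 - 1/6 + 1/7 - 1/8 ± ...
= 0.6858
(Full series converges to +ln(2) ≈ +0.6931)

S_68 = 0.6858


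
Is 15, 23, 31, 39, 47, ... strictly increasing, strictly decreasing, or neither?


Differences: 8, 8, 8, 8
All differences > 0 → strictly INCREASING

Monotonically increasing


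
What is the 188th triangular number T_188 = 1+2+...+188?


n(n+1)/2 = 188×189/2 = 35532/2 = 17766

Σk = 17766


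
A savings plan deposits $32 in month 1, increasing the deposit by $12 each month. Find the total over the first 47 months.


aₙ = 32 + (47-1)×12 = 584
Sₙ = n(a₁+aₙ)/2 = 47×(32+584)/2
= 47×616/2 = 14476

S_47 = 14476


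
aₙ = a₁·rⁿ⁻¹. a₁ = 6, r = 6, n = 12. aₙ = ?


aₙ = a₁·r^(n-1)
= 6×6^11
= 6×362797056
= 2176782336

a_12 = 2176782336


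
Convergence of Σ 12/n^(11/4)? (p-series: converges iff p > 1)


p-series test: Σ c/n^p converges if p > 1, diverges if p ≤ 1 (constant c > 0 doesn't affect convergence).
p = 11/4
11/4 > 1 → CONVERGES

Converges (p = 11/4 > 1)


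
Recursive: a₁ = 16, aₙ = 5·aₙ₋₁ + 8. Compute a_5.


Computing step by step:
a_1 = 16
a_2 = 88
a_3 = 448
a_4 = 2248
a_5 = 11248


a_5 = 11248


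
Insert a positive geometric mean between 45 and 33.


GM = √(45×33) = √1485 = 38.5357

GM = 38.5357


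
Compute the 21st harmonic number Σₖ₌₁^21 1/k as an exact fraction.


H_21 = 1/1 + 1/2 + 1/3 + ... + 1/21
= 18858053/5173168
≈ 3.6454

H_21 = 18858053/5173168 ≈ 3.6454


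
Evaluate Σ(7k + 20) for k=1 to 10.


Σ(7k+20) = 7·Σk + 20·n
= 7·55 + 20·10
= 385 + 200 = 585

Σ = 585


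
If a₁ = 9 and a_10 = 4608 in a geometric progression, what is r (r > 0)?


r^(n-1) = aₙ/a₁
r^9 = 4608/9 = 512
r = 512^(1/9)
= 2

r = 2


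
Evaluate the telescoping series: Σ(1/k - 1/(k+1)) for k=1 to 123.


Telescoping: adjacent terms cancel.
= 1/1 - 1/124
= 1 - 1/124 = 123/124

Sum = 123/124


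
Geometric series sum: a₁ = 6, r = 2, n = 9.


Sₙ = 6×(2^9 - 1)/(2 - 1)
= 6×(512 - 1)/1
= 6×511/1
= 3066

S_9 = 3066


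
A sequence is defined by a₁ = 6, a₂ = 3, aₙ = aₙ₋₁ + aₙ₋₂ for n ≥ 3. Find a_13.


Computing iteratively: 6, 3, 9, 12, 21, 33, 54, 87, 141, 228, 369, 597, ...
a_13 = 966

a_13 = 966


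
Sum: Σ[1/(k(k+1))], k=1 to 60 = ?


1/(k(k+1)) = 1/k - 1/(k+1) (partial fractions)
Telescoping: Σ = 1 - 1/61 = 60/61

Sum = 60/61


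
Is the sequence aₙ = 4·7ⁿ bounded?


aₙ = 4·7ⁿ → as n→∞, aₙ→∞ (since base 7 > 1)
No finite upper bound exists
The sequence is UNBOUNDED

Unbounded (aₙ → ∞ as n → ∞)


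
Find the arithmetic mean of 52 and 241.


AM = (52 + 241)/2 = 293/2 = 146.5

AM = 146.5


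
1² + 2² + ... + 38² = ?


n = 38
n(n+1)(2n+1)/6 = 38×39×77/6
= 114114/6 = 19019

Σk² = 19019


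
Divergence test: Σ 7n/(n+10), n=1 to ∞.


lim(n→∞) 7n/(n+10) = 7/1 = 7  (divide numerator and denominator by n)
lim aₙ = 7 ≠ 0 → series DIVERGES

Diverges (lim aₙ = 7 ≠ 0)


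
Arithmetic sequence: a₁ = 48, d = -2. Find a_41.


aₙ = a₁ + (n-1)d
= 48 + (41-1)×-2
= 48 - 80
= -32

a_41 = -32


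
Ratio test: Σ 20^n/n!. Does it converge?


aₙ = 20^n/n!
a_{n+1}/aₙ = 20^(n+1)/(n+1)! × n!/20^n
= 20/(n+1)
L = lim(n→∞) 20/(n+1) = 0
L < 1 → series CONVERGES

Converges (ratio test: L = 0 < 1)


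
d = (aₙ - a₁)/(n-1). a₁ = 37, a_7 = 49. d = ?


d = (aₙ - a₁)/(n-1)
= (49 - 37)/(7-1)
= 12/6 = 2

d = 2


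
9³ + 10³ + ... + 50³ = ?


Σₖ₌9^50 k³ = [50·51/2]² − [8·9/2]²
= 1625625 − 1296 = 1624329

Σk³ = 1624329


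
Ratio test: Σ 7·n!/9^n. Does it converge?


aₙ = 7·n!/9^n
a_{n+1}/aₙ = (n+1)!/9^(n+1) × 9^n/n!  (constant 7 cancels)
= (n+1)/9
L = lim(n→∞) (n+1)/9 = ∞
L > 1 → series DIVERGES

Diverges (ratio test: L = ∞ > 1)


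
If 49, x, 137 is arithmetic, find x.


AM = (49 + 137)/2 = 186/2 = 93

AM = 93


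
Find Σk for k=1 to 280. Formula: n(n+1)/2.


n(n+1)/2 = 280×281/2 = 78680/2 = 39340

Σk = 39340


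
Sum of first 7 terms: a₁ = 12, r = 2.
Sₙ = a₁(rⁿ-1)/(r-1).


Sₙ = 12×(2^7 - 1)/(2 - 1)
= 12×(128 - 1)/1
= 12×127/1
= 1524

S_7 = 1524


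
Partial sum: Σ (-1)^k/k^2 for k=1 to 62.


S = -1 + 1/4 - 1/9 + 1/16 - 1/25 + 1/36 - 1/49 + 1/64 ± ...
= -0.8223
(Full series converges to -π²/12 ≈ -0.8225)

S_62 = -0.8223


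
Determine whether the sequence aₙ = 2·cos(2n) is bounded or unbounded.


For all n, -1 ≤ cos(2n) ≤ 1, so -2 ≤ 2·cos(2n) ≤ 2
Lower bound: -2, Upper bound: 2
The sequence IS bounded

Bounded (-2 ≤ aₙ ≤ 2)


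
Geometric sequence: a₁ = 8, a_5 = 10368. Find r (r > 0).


r^(n-1) = aₙ/a₁
r^4 = 10368/8 = 1296
r = 1296^(1/4)
= ±6; taking r > 0 gives r = 6

r = 6


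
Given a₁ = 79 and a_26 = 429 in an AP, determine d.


d = (aₙ - a₁)/(n-1)
= (429 - 79)/(26-1)
= 350/25 = 14

d = 14


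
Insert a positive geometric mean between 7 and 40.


GM = √(7×40) = √280 = 16.7332

GM = 16.7332


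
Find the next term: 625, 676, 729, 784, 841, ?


Pattern: perfect squares: n²
Terms: 625, 676, 729, 784, 841
Next term = 900

Next term = 900


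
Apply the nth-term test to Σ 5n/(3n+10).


lim(n→∞) 5n/(3n+10) = 5/3 = 5/3  (divide numerator and denominator by n)
lim aₙ = 5/3 ≠ 0 → series DIVERGES

Diverges (lim aₙ = 5/3 ≠ 0)


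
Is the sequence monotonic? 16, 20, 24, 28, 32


Differences: 4, 4, 4, 4
All differences > 0 → strictly INCREASING

Monotonically increasing


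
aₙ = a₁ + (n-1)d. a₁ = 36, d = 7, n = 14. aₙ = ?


aₙ = a₁ + (n-1)d
= 36 + (14-1)×7
= 36 + 91
= 127

a_14 = 127


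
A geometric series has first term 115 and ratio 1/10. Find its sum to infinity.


S∞ = a₁/(1-r) = 115/(1 - 1/10)
= 115/(9/10)
= 1150/9

S∞ = 1150/9


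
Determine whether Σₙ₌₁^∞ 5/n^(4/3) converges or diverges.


p-series test: Σ c/n^p converges if p > 1, diverges if p ≤ 1 (constant c > 0 doesn't affect convergence).
p = 4/3
4/3 > 1 → CONVERGES

Converges (p = 4/3 > 1)


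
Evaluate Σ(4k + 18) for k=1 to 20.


Σ(4k+18) = 4·Σk + 18·n
= 4·210 + 18·20
= 840 + 360 = 1200

Σ = 1200


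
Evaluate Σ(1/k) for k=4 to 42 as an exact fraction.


Σₖ₌4^42 1/k = 1/4 + 1/5 + 1/6 + ... + 1/42
= 7093594186011419/2844937529085600
≈ 2.4934

Sum = 7093594186011419/2844937529085600 ≈ 2.4934


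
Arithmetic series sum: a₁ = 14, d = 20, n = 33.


aₙ = 14 + (33-1)×20 = 654
Sₙ = n(a₁+aₙ)/2 = 33×(14+654)/2
= 33×668/2 = 11022

S_33 = 11022


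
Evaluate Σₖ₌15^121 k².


Σₖ₌15^121 k² = Σₖ₌₁^121 k² − Σₖ₌₁^14 k²
= 121·122·243/6 − 14·15·29/6
= 597861 − 1015 = 596846

Σk² = 596846


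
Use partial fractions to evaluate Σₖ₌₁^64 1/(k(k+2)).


1/(k(k+2)) = (1/2)·(1/k - 1/(k+2)) (partial fractions)
Telescoping: Σ = (1/2)·(1 + 1/2 - 1/65 - 1/66) = 1576/2145

Sum = 1576/2145


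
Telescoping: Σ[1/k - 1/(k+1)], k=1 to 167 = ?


Telescoping: adjacent terms cancel.
= 1/1 - 1/168
= 1 - 1/168 = 167/168

Sum = 167/168


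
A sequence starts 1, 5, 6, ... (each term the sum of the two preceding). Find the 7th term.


Computing iteratively: 1, 5, 6, 11, 17, 28, 45
a_7 = 45

a_7 = 45


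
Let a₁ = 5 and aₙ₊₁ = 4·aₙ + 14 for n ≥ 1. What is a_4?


Computing step by step:
a_1 = 5
a_2 = 34
a_3 = 150
a_4 = 614


a_4 = 614


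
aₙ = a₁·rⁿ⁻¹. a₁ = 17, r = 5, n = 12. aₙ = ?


aₙ = a₁·r^(n-1)
= 17×5^11
= 17×48828125
= 830078125

a_12 = 830078125


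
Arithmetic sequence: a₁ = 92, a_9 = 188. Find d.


d = (aₙ - a₁)/(n-1)
= (188 - 92)/(9-1)
= 96/8 = 12

d = 12


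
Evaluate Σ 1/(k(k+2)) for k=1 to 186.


1/(k(k+2)) = (1/2)·(1/k - 1/(k+2)) (partial fractions)
Telescoping: Σ = (1/2)·(1 + 1/2 - 1/187 - 1/188) = 52359/70312

Sum = 52359/70312


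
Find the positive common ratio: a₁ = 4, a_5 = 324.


r^(n-1) = aₙ/a₁
r^4 = 324/4 = 81
r = 81^(1/4)
= ±3; taking r > 0 gives r = 3

r = 3


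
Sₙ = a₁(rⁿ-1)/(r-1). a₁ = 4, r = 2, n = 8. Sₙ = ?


Sₙ = 4×(2^8 - 1)/(2 - 1)
= 4×(256 - 1)/1
= 4×255/1
= 1020

S_8 = 1020


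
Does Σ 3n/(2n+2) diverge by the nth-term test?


lim(n→∞) 3n/(2n+2) = 3/2 = 3/2  (divide numerator and denominator by n)
lim aₙ = 3/2 ≠ 0 → series DIVERGES

Diverges (lim aₙ = 3/2 ≠ 0)


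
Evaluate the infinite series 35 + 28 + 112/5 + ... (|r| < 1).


S∞ = a₁/(1-r) = 35/(1 - 4/5)
= 35/(1/5)
= 175

S∞ = 175


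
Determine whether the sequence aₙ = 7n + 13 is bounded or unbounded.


aₙ = 7n + 13 → as n→∞, aₙ→∞
No finite upper bound exists
The sequence is UNBOUNDED

Unbounded (aₙ → ∞ as n → ∞)


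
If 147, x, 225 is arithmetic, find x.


AM = (147 + 225)/2 = 372/2 = 186

AM = 186


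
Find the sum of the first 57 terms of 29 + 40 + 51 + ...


aₙ = 29 + (57-1)×11 = 645
Sₙ = n(a₁+aₙ)/2 = 57×(29+645)/2
= 57×674/2 = 19209

S_57 = 19209


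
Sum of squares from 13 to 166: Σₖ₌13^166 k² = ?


Σₖ₌13^166 k² = Σₖ₌₁^166 k² − Σₖ₌₁^12 k²
= 166·167·333/6 − 12·13·25/6
= 1538571 − 650 = 1537921

Σk² = 1537921


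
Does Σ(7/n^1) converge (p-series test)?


p-series test: Σ c/n^p converges if p > 1, diverges if p ≤ 1 (constant c > 0 doesn't affect convergence).
p = 1
1 ≤ 1 → DIVERGES

Diverges (p = 1 ≤ 1)


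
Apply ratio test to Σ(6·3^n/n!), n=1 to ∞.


aₙ = 6·3^n/n!
a_{n+1}/aₙ = 3^(n+1)/(n+1)! × n!/3^n  (constant 6 cancels)
= 3/(n+1)
L = lim(n→∞) 3/(n+1) = 0
L < 1 → series CONVERGES

Converges (ratio test: L = 0 < 1)


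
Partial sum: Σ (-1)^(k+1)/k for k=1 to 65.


S = 1 - 1/2 + 1/3 - 1/4 + 1/5 - 1/6 + 1/7 - 1/8 ± ...
= 0.7008
(Full series converges to +ln(2) ≈ +0.6931)

S_65 = 0.7008


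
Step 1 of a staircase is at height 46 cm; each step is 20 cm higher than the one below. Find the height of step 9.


aₙ = a₁ + (n-1)d
= 46 + (9-1)×20
= 46 + 160
= 206

a_9 = 206


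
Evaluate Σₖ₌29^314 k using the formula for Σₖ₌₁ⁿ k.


Σₖ₌29^314 k = Σₖ₌₁^314 k − Σₖ₌₁^28 k
= 314·315/2 − 28·29/2
= 49455 − 406 = 49049

Σk = 49049


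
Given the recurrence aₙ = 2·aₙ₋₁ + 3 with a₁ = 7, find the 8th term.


Computing step by step:
a_1 = 7
a_2 = 17
a_3 = 37
a_4 = 77
a_5 = 157
a_6 = 317
a_7 = 637
a_8 = 1277


a_8 = 1277


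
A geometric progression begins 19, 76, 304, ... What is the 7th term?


aₙ = a₁·r^(n-1)
= 19×4^6
= 19×4096
= 77824

a_7 = 77824


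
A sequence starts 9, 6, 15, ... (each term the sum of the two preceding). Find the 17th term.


Computing iteratively: 9, 6, 15, 21, 36, 57, 93, 150, 243, 393, 636, 1029, ...
a_17 = 11412

a_17 = 11412


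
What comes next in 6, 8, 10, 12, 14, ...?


Pattern: arithmetic (d=2)
Terms: 6, 8, 10, 12, 14
Next term = 16

Next term = 16


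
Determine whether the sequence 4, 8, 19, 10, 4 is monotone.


Differences: 4, 11, -9, -6
Difference at position 1 is +4 (> 0) but position 3 is -9 (< 0) — sequence both rises and falls
→ NOT monotonic

Not monotonic


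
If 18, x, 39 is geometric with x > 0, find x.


GM = √(18×39) = √702 = 26.4953

GM = 26.4953


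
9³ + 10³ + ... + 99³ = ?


Σₖ₌9^99 k³ = [99·100/2]² − [8·9/2]²
= 24502500 − 1296 = 24501204

Σk³ = 24501204


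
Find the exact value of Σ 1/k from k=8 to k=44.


Σₖ₌8^44 1/k = 1/8 + 1/9 + 1/10 + ... + 1/44
= 16765630606168108789/9419588158802421600
≈ 1.7799

Sum = 16765630606168108789/9419588158802421600 ≈ 1.7799


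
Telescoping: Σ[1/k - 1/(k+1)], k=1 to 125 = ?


Telescoping: adjacent terms cancel.
= 1/1 - 1/126
= 1 - 1/126 = 125/126

Sum = 125/126


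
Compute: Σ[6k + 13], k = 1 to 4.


Σ(6k+13) = 6·Σk + 13·n
= 6·10 + 13·4
= 60 + 52 = 112

Σ = 112


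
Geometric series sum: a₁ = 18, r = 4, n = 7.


Sₙ = 18×(4^7 - 1)/(4 - 1)
= 18×(16384 - 1)/3
= 18×16383/3
= 98298

S_7 = 98298


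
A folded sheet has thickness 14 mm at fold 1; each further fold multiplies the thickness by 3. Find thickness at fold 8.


aₙ = a₁·r^(n-1)
= 14×3^7
= 14×2187
= 30618

a_8 = 30618


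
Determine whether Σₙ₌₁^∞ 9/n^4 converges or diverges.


p-series test: Σ c/n^p converges if p > 1, diverges if p ≤ 1 (constant c > 0 doesn't affect convergence).
p = 4
4 > 1 → CONVERGES

Converges (p = 4 > 1)


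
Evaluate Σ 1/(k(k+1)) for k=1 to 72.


1/(k(k+1)) = 1/k - 1/(k+1) (partial fractions)
Telescoping: Σ = 1 - 1/73 = 72/73

Sum = 72/73


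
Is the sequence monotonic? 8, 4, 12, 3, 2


Differences: -4, 8, -9, -1
Difference at position 2 is +8 (> 0) but position 1 is -4 (< 0) — sequence both rises and falls
→ NOT monotonic

Not monotonic


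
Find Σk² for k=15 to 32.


Σₖ₌15^32 k² = Σₖ₌₁^32 k² − Σₖ₌₁^14 k²
= 32·33·65/6 − 14·15·29/6
= 11440 − 1015 = 10425

Σk² = 10425


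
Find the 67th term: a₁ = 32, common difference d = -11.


aₙ = a₁ + (n-1)d
= 32 + (67-1)×-11
= 32 - 726
= -694

a_67 = -694


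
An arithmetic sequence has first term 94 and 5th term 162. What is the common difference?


d = (aₙ - a₁)/(n-1)
= (162 - 94)/(5-1)
= 68/4 = 17

d = 17


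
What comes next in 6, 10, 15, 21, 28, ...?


Pattern: triangular numbers: n(n+1)/2
Terms: 6, 10, 15, 21, 28
Next term = 36

Next term = 36


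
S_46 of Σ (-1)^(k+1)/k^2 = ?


S = 1 - 1/4 + 1/9 - 1/16 + 1/25 - 1/36 + 1/49 - 1/64 ± ...
= 0.8222
(Full series converges to +π²/12 ≈ +0.8225)

S_46 = 0.8222


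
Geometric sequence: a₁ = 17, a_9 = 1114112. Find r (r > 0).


r^(n-1) = aₙ/a₁
r^8 = 1114112/17 = 65536
r = 65536^(1/8)
= ±4; taking r > 0 gives r = 4

r = 4


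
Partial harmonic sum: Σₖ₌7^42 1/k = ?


Σₖ₌7^42 1/k = 1/7 + 1/8 + 1/9 + ... + 1/42
= 5339216043075299/2844937529085600
≈ 1.8767

Sum = 5339216043075299/2844937529085600 ≈ 1.8767


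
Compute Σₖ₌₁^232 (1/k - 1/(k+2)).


Telescoping with gap 2: two head and two tail terms survive.
= (1 + 1/2) - (1/233 + 1/234)
= 3/2 - 1/233 - 1/234 = 40658/27261

Sum = 40658/27261


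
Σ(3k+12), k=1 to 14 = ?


Σ(3k+12) = 3·Σk + 12·n
= 3·105 + 12·14
= 315 + 168 = 483

Σ = 483


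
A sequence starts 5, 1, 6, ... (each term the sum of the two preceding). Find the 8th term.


Computing iteratively: 5, 1, 6, 7, 13, 20, 33, 53
a_8 = 53

a_8 = 53


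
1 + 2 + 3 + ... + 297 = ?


n(n+1)/2 = 297×298/2 = 88506/2 = 44253

Σk = 44253


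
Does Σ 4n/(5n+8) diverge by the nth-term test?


lim(n→∞) 4n/(5n+8) = 4/5 = 4/5  (divide numerator and denominator by n)
lim aₙ = 4/5 ≠ 0 → series DIVERGES

Diverges (lim aₙ = 4/5 ≠ 0)


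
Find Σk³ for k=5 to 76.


Σₖ₌5^76 k³ = [76·77/2]² − [4·5/2]²
= 8561476 − 100 = 8561376

Σk³ = 8561376


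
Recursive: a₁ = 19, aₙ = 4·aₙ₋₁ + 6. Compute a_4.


Computing step by step:
a_1 = 19
a_2 = 82
a_3 = 334
a_4 = 1342


a_4 = 1342


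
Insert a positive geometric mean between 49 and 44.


GM = √(49×44) = √2156 = 46.4327

GM = 46.4327


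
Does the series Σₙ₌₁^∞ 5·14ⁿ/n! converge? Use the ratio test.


aₙ = 5·14^n/n!
a_{n+1}/aₙ = 14^(n+1)/(n+1)! × n!/14^n  (constant 5 cancels)
= 14/(n+1)
L = lim(n→∞) 14/(n+1) = 0
L < 1 → series CONVERGES

Converges (ratio test: L = 0 < 1)


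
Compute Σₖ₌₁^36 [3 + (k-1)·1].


aₙ = 3 + (36-1)×1 = 38
Sₙ = n(a₁+aₙ)/2 = 36×(3+38)/2
= 36×41/2 = 738

S_36 = 738


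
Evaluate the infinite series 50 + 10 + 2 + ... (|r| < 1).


S∞ = a₁/(1-r) = 50/(1 - 1/5)
= 50/(4/5)
= 125/2

S∞ = 125/2


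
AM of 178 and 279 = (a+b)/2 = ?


AM = (178 + 279)/2 = 457/2 = 228.5

AM = 228.5


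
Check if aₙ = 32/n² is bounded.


a₁ = 32, a₂ = 32/4, a₃ = 32/9, ...
0 < aₙ ≤ 32 for all n ≥ 1
The sequence IS bounded

Bounded (0 < aₙ ≤ 32)
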